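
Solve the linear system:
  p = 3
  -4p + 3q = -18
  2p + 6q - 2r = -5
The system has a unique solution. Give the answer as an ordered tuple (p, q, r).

(3, -2, -1/2)

Form the augmented matrix and row-reduce:
  [  1  0   0  |    3 ]
  [ -4  3   0  |  -18 ]
  [  2  6  -2  |   -5 ]
R2 → R2 + 4·R1
R3 → R3 − 2·R1
R2 → 1/3·R2
R3 → R3 − 6·R2
R3 → -1/2·R3
Reading off the last column: p = 3, q = -2, r = -1/2.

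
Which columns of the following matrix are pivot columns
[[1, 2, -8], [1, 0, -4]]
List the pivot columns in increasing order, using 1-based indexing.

1, 2

Subtract r1 from r2.
Multiply r2 by -1/2.
Subtract 2 times r2 from r1.
Pivot columns are the columns containing a leading 1.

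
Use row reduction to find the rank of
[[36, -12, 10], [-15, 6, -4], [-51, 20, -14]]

r1 → 1/36·r1
  [   1  -1/3  5/18 ]
  [ -15     6    -4 ]
  [ -51    20   -14 ]
r2 → r2 + 15·r1
  [   1  -1/3  5/18 ]
  [   0     1   1/6 ]
  [ -51    20   -14 ]
r3 → r3 + 51·r1
  [ 1  -1/3  5/18 ]
  [ 0     1   1/6 ]
  [ 0     3   1/6 ]
r3 → r3 − 3·r2
  [ 1  -1/3  5/18 ]
  [ 0     1   1/6 ]
  [ 0     0  -1/3 ]
r3 → -3·r3
  [ 1  -1/3  5/18 ]
  [ 0     1   1/6 ]
  [ 0     0     1 ]
r2 → r2 − 1/6·r3
  [ 1  -1/3  5/18 ]
  [ 0     1     0 ]
  [ 0     0     1 ]
r1 → r1 − 5/18·r3
  [ 1  -1/3  0 ]
  [ 0     1  0 ]
  [ 0     0  1 ]
r1 → r1 + 1/3·r2
  [ 1  0  0 ]
  [ 0  1  0 ]
  [ 0  0  1 ]
The reduced form has 3 nonzero rows.

rank = 3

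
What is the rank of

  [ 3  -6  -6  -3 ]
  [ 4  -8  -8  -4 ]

rank = 1

R1 → 1/3·R1
  [ 1  -2  -2  -1 ]
  [ 4  -8  -8  -4 ]
R2 → R2 − 4·R1
  [ 1  -2  -2  -1 ]
  [ 0   0   0   0 ]
The reduced form has 1 nonzero row.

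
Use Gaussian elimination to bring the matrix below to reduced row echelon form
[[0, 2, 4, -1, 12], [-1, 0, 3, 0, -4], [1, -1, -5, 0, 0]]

R1 <=> R2
R1 := -1·R1
R3 := R3 − R1
R2 := 1/2·R2
R3 := R3 + R2
R3 := -2·R3
R2 := R2 + 1/2·R3

[[1, 0, -3, 0, 4], [0, 1, 2, 0, 4], [0, 0, 0, 1, -4]]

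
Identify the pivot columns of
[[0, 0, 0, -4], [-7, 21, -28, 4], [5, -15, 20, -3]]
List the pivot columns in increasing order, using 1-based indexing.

R1 ↔ R2
  [ -7   21  -28   4 ]
  [  0    0    0  -4 ]
  [  5  -15   20  -3 ]
R1 -> -1/7·R1
  [ 1   -3   4  -4/7 ]
  [ 0    0   0    -4 ]
  [ 5  -15  20    -3 ]
R3 -> R3 − 5·R1
  [ 1  -3  4  -4/7 ]
  [ 0   0  0    -4 ]
  [ 0   0  0  -1/7 ]
R2 -> -1/4·R2
  [ 1  -3  4  -4/7 ]
  [ 0   0  0     1 ]
  [ 0   0  0  -1/7 ]
R3 -> R3 + 1/7·R2
  [ 1  -3  4  -4/7 ]
  [ 0   0  0     1 ]
  [ 0   0  0     0 ]
R1 -> R1 + 4/7·R2
  [ 1  -3  4  0 ]
  [ 0   0  0  1 ]
  [ 0   0  0  0 ]
Pivot columns are the columns containing a leading 1.

1, 4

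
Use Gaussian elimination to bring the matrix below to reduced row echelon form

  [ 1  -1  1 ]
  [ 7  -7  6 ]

R2 -> R2 − 7·R1
  [ 1  -1   1 ]
  [ 0   0  -1 ]
R2 -> -1·R2
  [ 1  -1  1 ]
  [ 0   0  1 ]
R1 -> R1 − R2
  [ 1  -1  0 ]
  [ 0   0  1 ]

[[1, -1, 0], [0, 0, 1]]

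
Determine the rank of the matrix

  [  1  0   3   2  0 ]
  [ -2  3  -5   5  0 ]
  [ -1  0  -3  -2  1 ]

rank = 3

R2 ← R2 + 2·R1
  [  1  0   3   2  0 ]
  [  0  3   1   9  0 ]
  [ -1  0  -3  -2  1 ]
R3 ← R3 + R1
  [ 1  0  3  2  0 ]
  [ 0  3  1  9  0 ]
  [ 0  0  0  0  1 ]
R2 ← 1/3·R2
  [ 1  0    3  2  0 ]
  [ 0  1  1/3  3  0 ]
  [ 0  0    0  0  1 ]
The reduced form has 3 nonzero rows.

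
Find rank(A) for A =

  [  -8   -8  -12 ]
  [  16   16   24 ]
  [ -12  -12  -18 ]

rank = 1

r1 → -1/8·r1
r2 → r2 − 16·r1
r3 → r3 + 12·r1
The reduced form has 1 nonzero row.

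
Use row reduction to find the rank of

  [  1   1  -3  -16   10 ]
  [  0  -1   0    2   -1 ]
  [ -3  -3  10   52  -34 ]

Add 3 times R1 to R3.
  [ 1   1  -3  -16  10 ]
  [ 0  -1   0    2  -1 ]
  [ 0   0   1    4  -4 ]
Multiply R2 by -1.
  [ 1  1  -3  -16  10 ]
  [ 0  1   0   -2   1 ]
  [ 0  0   1    4  -4 ]
Add 3 times R3 to R1.
  [ 1  1  0  -4  -2 ]
  [ 0  1  0  -2   1 ]
  [ 0  0  1   4  -4 ]
Subtract R2 from R1.
  [ 1  0  0  -2  -3 ]
  [ 0  1  0  -2   1 ]
  [ 0  0  1   4  -4 ]
The reduced form has 3 nonzero rows.

rank = 3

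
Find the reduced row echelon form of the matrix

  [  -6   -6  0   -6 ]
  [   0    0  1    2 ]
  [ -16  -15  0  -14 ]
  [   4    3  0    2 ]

[[1, 0, 0, -1], [0, 1, 0, 2], [0, 0, 1, 2], [0, 0, 0, 0]]

R1 → -1/6·R1
R3 → R3 + 16·R1
R4 → R4 − 4·R1
R2 ↔ R3
R4 → R4 + R2
R1 → R1 − R2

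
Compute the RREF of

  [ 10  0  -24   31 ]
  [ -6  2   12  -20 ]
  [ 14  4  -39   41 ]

R1 ← 1/10·R1
R2 ← R2 + 6·R1
R3 ← R3 − 14·R1
R2 ← 1/2·R2
R3 ← R3 − 4·R2
R3 ← -5/3·R3
R2 ← R2 + 6/5·R3
R1 ← R1 + 12/5·R3

[[1, 0, 0, 3/2], [0, 1, 0, -3/2], [0, 0, 1, -2/3]]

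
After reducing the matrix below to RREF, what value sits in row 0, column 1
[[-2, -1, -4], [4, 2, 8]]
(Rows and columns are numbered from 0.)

Multiply R1 by -1/2.
  [ 1  1/2  2 ]
  [ 4    2  8 ]
Subtract 4 times R1 from R2.
  [ 1  1/2  2 ]
  [ 0    0  0 ]

1/2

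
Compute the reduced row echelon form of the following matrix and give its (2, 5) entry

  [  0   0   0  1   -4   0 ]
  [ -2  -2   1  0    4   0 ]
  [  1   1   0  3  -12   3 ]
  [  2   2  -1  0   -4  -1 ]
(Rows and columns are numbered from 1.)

4

r1 ↔ r2
  [ -2  -2   1  0    4   0 ]
  [  0   0   0  1   -4   0 ]
  [  1   1   0  3  -12   3 ]
  [  2   2  -1  0   -4  -1 ]
r1 → -1/2·r1
  [ 1  1  -1/2  0   -2   0 ]
  [ 0  0     0  1   -4   0 ]
  [ 1  1     0  3  -12   3 ]
  [ 2  2    -1  0   -4  -1 ]
r3 → r3 − r1
  [ 1  1  -1/2  0   -2   0 ]
  [ 0  0     0  1   -4   0 ]
  [ 0  0   1/2  3  -10   3 ]
  [ 2  2    -1  0   -4  -1 ]
r4 → r4 − 2·r1
  [ 1  1  -1/2  0   -2   0 ]
  [ 0  0     0  1   -4   0 ]
  [ 0  0   1/2  3  -10   3 ]
  [ 0  0     0  0    0  -1 ]
r2 ↔ r3
  [ 1  1  -1/2  0   -2   0 ]
  [ 0  0   1/2  3  -10   3 ]
  [ 0  0     0  1   -4   0 ]
  [ 0  0     0  0    0  -1 ]
r2 → 2·r2
  [ 1  1  -1/2  0   -2   0 ]
  [ 0  0     1  6  -20   6 ]
  [ 0  0     0  1   -4   0 ]
  [ 0  0     0  0    0  -1 ]
r4 → -1·r4
  [ 1  1  -1/2  0   -2  0 ]
  [ 0  0     1  6  -20  6 ]
  [ 0  0     0  1   -4  0 ]
  [ 0  0     0  0    0  1 ]
r2 → r2 − 6·r4
  [ 1  1  -1/2  0   -2  0 ]
  [ 0  0     1  6  -20  0 ]
  [ 0  0     0  1   -4  0 ]
  [ 0  0     0  0    0  1 ]
r2 → r2 − 6·r3
  [ 1  1  -1/2  0  -2  0 ]
  [ 0  0     1  0   4  0 ]
  [ 0  0     0  1  -4  0 ]
  [ 0  0     0  0   0  1 ]
r1 → r1 + 1/2·r2
  [ 1  1  0  0   0  0 ]
  [ 0  0  1  0   4  0 ]
  [ 0  0  0  1  -4  0 ]
  [ 0  0  0  0   0  1 ]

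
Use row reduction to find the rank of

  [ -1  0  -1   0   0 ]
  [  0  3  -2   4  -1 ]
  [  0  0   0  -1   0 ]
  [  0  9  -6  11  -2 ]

rank = 4

R1 → -1·R1
  [ 1  0   1   0   0 ]
  [ 0  3  -2   4  -1 ]
  [ 0  0   0  -1   0 ]
  [ 0  9  -6  11  -2 ]
R2 → 1/3·R2
  [ 1  0     1    0     0 ]
  [ 0  1  -2/3  4/3  -1/3 ]
  [ 0  0     0   -1     0 ]
  [ 0  9    -6   11    -2 ]
R4 → R4 − 9·R2
  [ 1  0     1    0     0 ]
  [ 0  1  -2/3  4/3  -1/3 ]
  [ 0  0     0   -1     0 ]
  [ 0  0     0   -1     1 ]
R3 → -1·R3
  [ 1  0     1    0     0 ]
  [ 0  1  -2/3  4/3  -1/3 ]
  [ 0  0     0    1     0 ]
  [ 0  0     0   -1     1 ]
R4 → R4 + R3
  [ 1  0     1    0     0 ]
  [ 0  1  -2/3  4/3  -1/3 ]
  [ 0  0     0    1     0 ]
  [ 0  0     0    0     1 ]
R2 → R2 + 1/3·R4
  [ 1  0     1    0  0 ]
  [ 0  1  -2/3  4/3  0 ]
  [ 0  0     0    1  0 ]
  [ 0  0     0    0  1 ]
R2 → R2 − 4/3·R3
  [ 1  0     1  0  0 ]
  [ 0  1  -2/3  0  0 ]
  [ 0  0     0  1  0 ]
  [ 0  0     0  0  1 ]
The reduced form has 4 nonzero rows.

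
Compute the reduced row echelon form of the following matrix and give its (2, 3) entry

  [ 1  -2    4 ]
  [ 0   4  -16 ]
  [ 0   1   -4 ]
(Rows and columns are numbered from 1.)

-4

R2 → 1/4·R2
  [ 1  -2   4 ]
  [ 0   1  -4 ]
  [ 0   1  -4 ]
R3 → R3 − R2
  [ 1  -2   4 ]
  [ 0   1  -4 ]
  [ 0   0   0 ]
R1 → R1 + 2·R2
  [ 1  0  -4 ]
  [ 0  1  -4 ]
  [ 0  0   0 ]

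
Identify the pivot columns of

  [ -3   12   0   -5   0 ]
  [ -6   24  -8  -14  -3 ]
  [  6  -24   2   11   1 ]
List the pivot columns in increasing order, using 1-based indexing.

R1 ← -1/3·R1
  [  1   -4   0  5/3   0 ]
  [ -6   24  -8  -14  -3 ]
  [  6  -24   2   11   1 ]
R2 ← R2 + 6·R1
  [ 1   -4   0  5/3   0 ]
  [ 0    0  -8   -4  -3 ]
  [ 6  -24   2   11   1 ]
R3 ← R3 − 6·R1
  [ 1  -4   0  5/3   0 ]
  [ 0   0  -8   -4  -3 ]
  [ 0   0   2    1   1 ]
R2 ← -1/8·R2
  [ 1  -4  0  5/3    0 ]
  [ 0   0  1  1/2  3/8 ]
  [ 0   0  2    1    1 ]
R3 ← R3 − 2·R2
  [ 1  -4  0  5/3    0 ]
  [ 0   0  1  1/2  3/8 ]
  [ 0   0  0    0  1/4 ]
R3 ← 4·R3
  [ 1  -4  0  5/3    0 ]
  [ 0   0  1  1/2  3/8 ]
  [ 0   0  0    0    1 ]
R2 ← R2 − 3/8·R3
  [ 1  -4  0  5/3  0 ]
  [ 0   0  1  1/2  0 ]
  [ 0   0  0    0  1 ]
Pivot columns are the columns containing a leading 1.

1, 3, 5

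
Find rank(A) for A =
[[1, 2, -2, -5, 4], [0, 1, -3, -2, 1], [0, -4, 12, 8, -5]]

rank = 3

R3 ← R3 + 4·R2
R3 ← -1·R3
R2 ← R2 − R3
R1 ← R1 − 4·R3
R1 ← R1 − 2·R2
The reduced form has 3 nonzero rows.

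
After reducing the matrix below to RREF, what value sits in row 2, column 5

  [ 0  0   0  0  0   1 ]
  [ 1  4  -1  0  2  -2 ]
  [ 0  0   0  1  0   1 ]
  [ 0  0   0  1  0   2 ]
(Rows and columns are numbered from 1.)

R1 <=> R2
  [ 1  4  -1  0  2  -2 ]
  [ 0  0   0  0  0   1 ]
  [ 0  0   0  1  0   1 ]
  [ 0  0   0  1  0   2 ]
R2 <=> R3
  [ 1  4  -1  0  2  -2 ]
  [ 0  0   0  1  0   1 ]
  [ 0  0   0  0  0   1 ]
  [ 0  0   0  1  0   2 ]
R4 := R4 − R2
  [ 1  4  -1  0  2  -2 ]
  [ 0  0   0  1  0   1 ]
  [ 0  0   0  0  0   1 ]
  [ 0  0   0  0  0   1 ]
R4 := R4 − R3
  [ 1  4  -1  0  2  -2 ]
  [ 0  0   0  1  0   1 ]
  [ 0  0   0  0  0   1 ]
  [ 0  0   0  0  0   0 ]
R2 := R2 − R3
  [ 1  4  -1  0  2  -2 ]
  [ 0  0   0  1  0   0 ]
  [ 0  0   0  0  0   1 ]
  [ 0  0   0  0  0   0 ]
R1 := R1 + 2·R3
  [ 1  4  -1  0  2  0 ]
  [ 0  0   0  1  0  0 ]
  [ 0  0   0  0  0  1 ]
  [ 0  0   0  0  0  0 ]

0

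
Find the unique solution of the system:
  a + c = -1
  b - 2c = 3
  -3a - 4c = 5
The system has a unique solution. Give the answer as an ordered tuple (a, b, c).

Form the augmented matrix and row-reduce:
  [  1  0   1  |  -1 ]
  [  0  1  -2  |   3 ]
  [ -3  0  -4  |   5 ]
Add 3 times r1 to r3.
Multiply r3 by -1.
Add 2 times r3 to r2.
Subtract r3 from r1.
Reading off the last column: a = 1, b = -1, c = -2.

(1, -1, -2)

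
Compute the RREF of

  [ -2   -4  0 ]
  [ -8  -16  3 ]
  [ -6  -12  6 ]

[[1, 2, 0], [0, 0, 1], [0, 0, 0]]

R1 -> -1/2·R1
  [  1    2  0 ]
  [ -8  -16  3 ]
  [ -6  -12  6 ]
R2 -> R2 + 8·R1
  [  1    2  0 ]
  [  0    0  3 ]
  [ -6  -12  6 ]
R3 -> R3 + 6·R1
  [ 1  2  0 ]
  [ 0  0  3 ]
  [ 0  0  6 ]
R2 -> 1/3·R2
  [ 1  2  0 ]
  [ 0  0  1 ]
  [ 0  0  6 ]
R3 -> R3 − 6·R2
  [ 1  2  0 ]
  [ 0  0  1 ]
  [ 0  0  0 ]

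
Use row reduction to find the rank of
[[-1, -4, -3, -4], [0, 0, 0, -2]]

r1 := -1·r1
  [ 1  4  3   4 ]
  [ 0  0  0  -2 ]
r2 := -1/2·r2
  [ 1  4  3  4 ]
  [ 0  0  0  1 ]
r1 := r1 − 4·r2
  [ 1  4  3  0 ]
  [ 0  0  0  1 ]
The reduced form has 2 nonzero rows.

rank = 2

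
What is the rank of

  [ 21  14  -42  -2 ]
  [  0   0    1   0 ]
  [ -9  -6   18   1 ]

rank = 3

ρ1 → 1/21·ρ1
ρ3 → ρ3 + 9·ρ1
ρ3 → 7·ρ3
ρ1 → ρ1 + 2/21·ρ3
ρ1 → ρ1 + 2·ρ2
The reduced form has 3 nonzero rows.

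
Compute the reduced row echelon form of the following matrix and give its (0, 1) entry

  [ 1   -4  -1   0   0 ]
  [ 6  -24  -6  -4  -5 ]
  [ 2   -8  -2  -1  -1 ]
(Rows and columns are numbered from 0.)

-4

ρ2 ← ρ2 − 6·ρ1
  [ 1  -4  -1   0   0 ]
  [ 0   0   0  -4  -5 ]
  [ 2  -8  -2  -1  -1 ]
ρ3 ← ρ3 − 2·ρ1
  [ 1  -4  -1   0   0 ]
  [ 0   0   0  -4  -5 ]
  [ 0   0   0  -1  -1 ]
ρ2 ← -1/4·ρ2
  [ 1  -4  -1   0    0 ]
  [ 0   0   0   1  5/4 ]
  [ 0   0   0  -1   -1 ]
ρ3 ← ρ3 + ρ2
  [ 1  -4  -1  0    0 ]
  [ 0   0   0  1  5/4 ]
  [ 0   0   0  0  1/4 ]
ρ3 ← 4·ρ3
  [ 1  -4  -1  0    0 ]
  [ 0   0   0  1  5/4 ]
  [ 0   0   0  0    1 ]
ρ2 ← ρ2 − 5/4·ρ3
  [ 1  -4  -1  0  0 ]
  [ 0   0   0  1  0 ]
  [ 0   0   0  0  1 ]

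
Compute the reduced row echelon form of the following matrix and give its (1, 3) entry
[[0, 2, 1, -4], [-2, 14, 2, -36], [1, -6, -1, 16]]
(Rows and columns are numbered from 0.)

-2

Swap R1 and R2.
Multiply R1 by -1/2.
Subtract R1 from R3.
Multiply R2 by 1/2.
Subtract R2 from R3.
Multiply R3 by -2.
Subtract 1/2 times R3 from R2.
Add R3 to R1.
Add 7 times R2 to R1.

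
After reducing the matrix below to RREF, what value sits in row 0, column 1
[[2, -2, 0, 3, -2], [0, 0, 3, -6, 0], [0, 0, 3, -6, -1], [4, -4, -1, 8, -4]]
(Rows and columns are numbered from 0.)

-1

Multiply R1 by 1/2.
  [ 1  -1   0  3/2  -1 ]
  [ 0   0   3   -6   0 ]
  [ 0   0   3   -6  -1 ]
  [ 4  -4  -1    8  -4 ]
Subtract 4 times R1 from R4.
  [ 1  -1   0  3/2  -1 ]
  [ 0   0   3   -6   0 ]
  [ 0   0   3   -6  -1 ]
  [ 0   0  -1    2   0 ]
Multiply R2 by 1/3.
  [ 1  -1   0  3/2  -1 ]
  [ 0   0   1   -2   0 ]
  [ 0   0   3   -6  -1 ]
  [ 0   0  -1    2   0 ]
Subtract 3 times R2 from R3.
  [ 1  -1   0  3/2  -1 ]
  [ 0   0   1   -2   0 ]
  [ 0   0   0    0  -1 ]
  [ 0   0  -1    2   0 ]
Add R2 to R4.
  [ 1  -1  0  3/2  -1 ]
  [ 0   0  1   -2   0 ]
  [ 0   0  0    0  -1 ]
  [ 0   0  0    0   0 ]
Multiply R3 by -1.
  [ 1  -1  0  3/2  -1 ]
  [ 0   0  1   -2   0 ]
  [ 0   0  0    0   1 ]
  [ 0   0  0    0   0 ]
Add R3 to R1.
  [ 1  -1  0  3/2  0 ]
  [ 0   0  1   -2  0 ]
  [ 0   0  0    0  1 ]
  [ 0   0  0    0  0 ]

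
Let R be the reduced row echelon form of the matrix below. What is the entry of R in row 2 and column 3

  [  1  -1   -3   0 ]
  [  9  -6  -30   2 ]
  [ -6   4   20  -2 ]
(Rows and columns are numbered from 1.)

-1

r2 → r2 − 9·r1
  [  1  -1  -3   0 ]
  [  0   3  -3   2 ]
  [ -6   4  20  -2 ]
r3 → r3 + 6·r1
  [ 1  -1  -3   0 ]
  [ 0   3  -3   2 ]
  [ 0  -2   2  -2 ]
r2 → 1/3·r2
  [ 1  -1  -3    0 ]
  [ 0   1  -1  2/3 ]
  [ 0  -2   2   -2 ]
r3 → r3 + 2·r2
  [ 1  -1  -3     0 ]
  [ 0   1  -1   2/3 ]
  [ 0   0   0  -2/3 ]
r3 → -3/2·r3
  [ 1  -1  -3    0 ]
  [ 0   1  -1  2/3 ]
  [ 0   0   0    1 ]
r2 → r2 − 2/3·r3
  [ 1  -1  -3  0 ]
  [ 0   1  -1  0 ]
  [ 0   0   0  1 ]
r1 → r1 + r2
  [ 1  0  -4  0 ]
  [ 0  1  -1  0 ]
  [ 0  0   0  1 ]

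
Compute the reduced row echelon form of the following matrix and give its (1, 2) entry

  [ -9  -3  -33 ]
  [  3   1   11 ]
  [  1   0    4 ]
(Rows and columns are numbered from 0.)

Multiply ρ1 by -1/9.
  [ 1  1/3  11/3 ]
  [ 3    1    11 ]
  [ 1    0     4 ]
Subtract 3 times ρ1 from ρ2.
  [ 1  1/3  11/3 ]
  [ 0    0     0 ]
  [ 1    0     4 ]
Subtract ρ1 from ρ3.
  [ 1   1/3  11/3 ]
  [ 0     0     0 ]
  [ 0  -1/3   1/3 ]
Swap ρ2 and ρ3.
  [ 1   1/3  11/3 ]
  [ 0  -1/3   1/3 ]
  [ 0     0     0 ]
Multiply ρ2 by -3.
  [ 1  1/3  11/3 ]
  [ 0    1    -1 ]
  [ 0    0     0 ]
Subtract 1/3 times ρ2 from ρ1.
  [ 1  0   4 ]
  [ 0  1  -1 ]
  [ 0  0   0 ]

-1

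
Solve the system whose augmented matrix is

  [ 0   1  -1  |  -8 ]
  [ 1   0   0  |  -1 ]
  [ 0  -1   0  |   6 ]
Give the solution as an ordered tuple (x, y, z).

ρ1 <=> ρ2
ρ3 := ρ3 + ρ2
ρ3 := -1·ρ3
ρ2 := ρ2 + ρ3
Reading off the last column: x = -1, y = -6, z = 2.

(-1, -6, 2)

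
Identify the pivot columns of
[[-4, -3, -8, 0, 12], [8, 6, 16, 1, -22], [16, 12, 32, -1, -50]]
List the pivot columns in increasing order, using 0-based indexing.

0, 3

R1 := -1/4·R1
  [  1  3/4   2   0   -3 ]
  [  8    6  16   1  -22 ]
  [ 16   12  32  -1  -50 ]
R2 := R2 − 8·R1
  [  1  3/4   2   0   -3 ]
  [  0    0   0   1    2 ]
  [ 16   12  32  -1  -50 ]
R3 := R3 − 16·R1
  [ 1  3/4  2   0  -3 ]
  [ 0    0  0   1   2 ]
  [ 0    0  0  -1  -2 ]
R3 := R3 + R2
  [ 1  3/4  2  0  -3 ]
  [ 0    0  0  1   2 ]
  [ 0    0  0  0   0 ]
Pivot columns are the columns containing a leading 1.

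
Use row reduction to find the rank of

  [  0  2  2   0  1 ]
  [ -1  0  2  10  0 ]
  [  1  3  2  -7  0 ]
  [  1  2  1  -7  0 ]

ρ1 <-> ρ2
  [ -1  0  2  10  0 ]
  [  0  2  2   0  1 ]
  [  1  3  2  -7  0 ]
  [  1  2  1  -7  0 ]
ρ1 := -1·ρ1
  [ 1  0  -2  -10  0 ]
  [ 0  2   2    0  1 ]
  [ 1  3   2   -7  0 ]
  [ 1  2   1   -7  0 ]
ρ3 := ρ3 − ρ1
  [ 1  0  -2  -10  0 ]
  [ 0  2   2    0  1 ]
  [ 0  3   4    3  0 ]
  [ 1  2   1   -7  0 ]
ρ4 := ρ4 − ρ1
  [ 1  0  -2  -10  0 ]
  [ 0  2   2    0  1 ]
  [ 0  3   4    3  0 ]
  [ 0  2   3    3  0 ]
ρ2 := 1/2·ρ2
  [ 1  0  -2  -10    0 ]
  [ 0  1   1    0  1/2 ]
  [ 0  3   4    3    0 ]
  [ 0  2   3    3    0 ]
ρ3 := ρ3 − 3·ρ2
  [ 1  0  -2  -10     0 ]
  [ 0  1   1    0   1/2 ]
  [ 0  0   1    3  -3/2 ]
  [ 0  2   3    3     0 ]
ρ4 := ρ4 − 2·ρ2
  [ 1  0  -2  -10     0 ]
  [ 0  1   1    0   1/2 ]
  [ 0  0   1    3  -3/2 ]
  [ 0  0   1    3    -1 ]
ρ4 := ρ4 − ρ3
  [ 1  0  -2  -10     0 ]
  [ 0  1   1    0   1/2 ]
  [ 0  0   1    3  -3/2 ]
  [ 0  0   0    0   1/2 ]
ρ4 := 2·ρ4
  [ 1  0  -2  -10     0 ]
  [ 0  1   1    0   1/2 ]
  [ 0  0   1    3  -3/2 ]
  [ 0  0   0    0     1 ]
ρ3 := ρ3 + 3/2·ρ4
  [ 1  0  -2  -10    0 ]
  [ 0  1   1    0  1/2 ]
  [ 0  0   1    3    0 ]
  [ 0  0   0    0    1 ]
ρ2 := ρ2 − 1/2·ρ4
  [ 1  0  -2  -10  0 ]
  [ 0  1   1    0  0 ]
  [ 0  0   1    3  0 ]
  [ 0  0   0    0  1 ]
ρ2 := ρ2 − ρ3
  [ 1  0  -2  -10  0 ]
  [ 0  1   0   -3  0 ]
  [ 0  0   1    3  0 ]
  [ 0  0   0    0  1 ]
ρ1 := ρ1 + 2·ρ3
  [ 1  0  0  -4  0 ]
  [ 0  1  0  -3  0 ]
  [ 0  0  1   3  0 ]
  [ 0  0  0   0  1 ]
The reduced form has 4 nonzero rows.

rank = 4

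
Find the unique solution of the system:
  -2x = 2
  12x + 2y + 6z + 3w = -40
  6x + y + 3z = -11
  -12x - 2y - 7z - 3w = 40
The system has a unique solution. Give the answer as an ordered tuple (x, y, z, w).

(-1, -5, 0, -6)

Form the augmented matrix and row-reduce:
  [  -2   0   0   0  |    2 ]
  [  12   2   6   3  |  -40 ]
  [   6   1   3   0  |  -11 ]
  [ -12  -2  -7  -3  |   40 ]
r1 -> -1/2·r1
r2 -> r2 − 12·r1
r3 -> r3 − 6·r1
r4 -> r4 + 12·r1
r2 -> 1/2·r2
r3 -> r3 − r2
r4 -> r4 + 2·r2
r3 <=> r4
r3 -> -1·r3
r4 -> -2/3·r4
r2 -> r2 − 3/2·r4
r2 -> r2 − 3·r3
Reading off the last column: x = -1, y = -5, z = 0, w = -6.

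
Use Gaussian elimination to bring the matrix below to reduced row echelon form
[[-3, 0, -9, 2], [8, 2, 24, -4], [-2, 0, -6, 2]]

[[1, 0, 3, 0], [0, 1, 0, 0], [0, 0, 0, 1]]

Multiply R1 by -1/3.
Subtract 8 times R1 from R2.
Add 2 times R1 to R3.
Multiply R2 by 1/2.
Multiply R3 by 3/2.
Subtract 2/3 times R3 from R2.
Add 2/3 times R3 to R1.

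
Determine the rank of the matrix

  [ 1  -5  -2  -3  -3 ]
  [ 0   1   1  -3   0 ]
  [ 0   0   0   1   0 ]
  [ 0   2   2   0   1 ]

rank = 4

ρ4 -> ρ4 − 2·ρ2
  [ 1  -5  -2  -3  -3 ]
  [ 0   1   1  -3   0 ]
  [ 0   0   0   1   0 ]
  [ 0   0   0   6   1 ]
ρ4 -> ρ4 − 6·ρ3
  [ 1  -5  -2  -3  -3 ]
  [ 0   1   1  -3   0 ]
  [ 0   0   0   1   0 ]
  [ 0   0   0   0   1 ]
ρ1 -> ρ1 + 3·ρ4
  [ 1  -5  -2  -3  0 ]
  [ 0   1   1  -3  0 ]
  [ 0   0   0   1  0 ]
  [ 0   0   0   0  1 ]
ρ2 -> ρ2 + 3·ρ3
  [ 1  -5  -2  -3  0 ]
  [ 0   1   1   0  0 ]
  [ 0   0   0   1  0 ]
  [ 0   0   0   0  1 ]
ρ1 -> ρ1 + 3·ρ3
  [ 1  -5  -2  0  0 ]
  [ 0   1   1  0  0 ]
  [ 0   0   0  1  0 ]
  [ 0   0   0  0  1 ]
ρ1 -> ρ1 + 5·ρ2
  [ 1  0  3  0  0 ]
  [ 0  1  1  0  0 ]
  [ 0  0  0  1  0 ]
  [ 0  0  0  0  1 ]
The reduced form has 4 nonzero rows.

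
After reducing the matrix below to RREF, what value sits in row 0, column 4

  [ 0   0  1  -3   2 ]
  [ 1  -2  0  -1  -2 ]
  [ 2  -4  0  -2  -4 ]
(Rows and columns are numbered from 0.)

-2

r1 <=> r2
  [ 1  -2  0  -1  -2 ]
  [ 0   0  1  -3   2 ]
  [ 2  -4  0  -2  -4 ]
r3 → r3 − 2·r1
  [ 1  -2  0  -1  -2 ]
  [ 0   0  1  -3   2 ]
  [ 0   0  0   0   0 ]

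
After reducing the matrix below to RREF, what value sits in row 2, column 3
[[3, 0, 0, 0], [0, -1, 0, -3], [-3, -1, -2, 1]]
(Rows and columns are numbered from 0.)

-2

ρ1 ← 1/3·ρ1
  [  1   0   0   0 ]
  [  0  -1   0  -3 ]
  [ -3  -1  -2   1 ]
ρ3 ← ρ3 + 3·ρ1
  [ 1   0   0   0 ]
  [ 0  -1   0  -3 ]
  [ 0  -1  -2   1 ]
ρ2 ← -1·ρ2
  [ 1   0   0  0 ]
  [ 0   1   0  3 ]
  [ 0  -1  -2  1 ]
ρ3 ← ρ3 + ρ2
  [ 1  0   0  0 ]
  [ 0  1   0  3 ]
  [ 0  0  -2  4 ]
ρ3 ← -1/2·ρ3
  [ 1  0  0   0 ]
  [ 0  1  0   3 ]
  [ 0  0  1  -2 ]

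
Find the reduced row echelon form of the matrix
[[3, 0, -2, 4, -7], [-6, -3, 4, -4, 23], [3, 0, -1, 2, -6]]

[[1, 0, 0, 0, -5/3], [0, 1, 0, -4/3, -3], [0, 0, 1, -2, 1]]

R1 → 1/3·R1
  [  1   0  -2/3  4/3  -7/3 ]
  [ -6  -3     4   -4    23 ]
  [  3   0    -1    2    -6 ]
R2 → R2 + 6·R1
  [ 1   0  -2/3  4/3  -7/3 ]
  [ 0  -3     0    4     9 ]
  [ 3   0    -1    2    -6 ]
R3 → R3 − 3·R1
  [ 1   0  -2/3  4/3  -7/3 ]
  [ 0  -3     0    4     9 ]
  [ 0   0     1   -2     1 ]
R2 → -1/3·R2
  [ 1  0  -2/3   4/3  -7/3 ]
  [ 0  1     0  -4/3    -3 ]
  [ 0  0     1    -2     1 ]
R1 → R1 + 2/3·R3
  [ 1  0  0     0  -5/3 ]
  [ 0  1  0  -4/3    -3 ]
  [ 0  0  1    -2     1 ]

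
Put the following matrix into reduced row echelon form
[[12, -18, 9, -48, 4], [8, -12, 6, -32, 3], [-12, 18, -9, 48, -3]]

[[1, -3/2, 3/4, -4, 0], [0, 0, 0, 0, 1], [0, 0, 0, 0, 0]]

ρ1 → 1/12·ρ1
  [   1  -3/2  3/4   -4  1/3 ]
  [   8   -12    6  -32    3 ]
  [ -12    18   -9   48   -3 ]
ρ2 → ρ2 − 8·ρ1
  [   1  -3/2  3/4  -4  1/3 ]
  [   0     0    0   0  1/3 ]
  [ -12    18   -9  48   -3 ]
ρ3 → ρ3 + 12·ρ1
  [ 1  -3/2  3/4  -4  1/3 ]
  [ 0     0    0   0  1/3 ]
  [ 0     0    0   0    1 ]
ρ2 → 3·ρ2
  [ 1  -3/2  3/4  -4  1/3 ]
  [ 0     0    0   0    1 ]
  [ 0     0    0   0    1 ]
ρ3 → ρ3 − ρ2
  [ 1  -3/2  3/4  -4  1/3 ]
  [ 0     0    0   0    1 ]
  [ 0     0    0   0    0 ]
ρ1 → ρ1 − 1/3·ρ2
  [ 1  -3/2  3/4  -4  0 ]
  [ 0     0    0   0  1 ]
  [ 0     0    0   0  0 ]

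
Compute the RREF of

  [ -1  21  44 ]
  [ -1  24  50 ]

[[1, 0, -2], [0, 1, 2]]

R1 := -1·R1
  [  1  -21  -44 ]
  [ -1   24   50 ]
R2 := R2 + R1
  [ 1  -21  -44 ]
  [ 0    3    6 ]
R2 := 1/3·R2
  [ 1  -21  -44 ]
  [ 0    1    2 ]
R1 := R1 + 21·R2
  [ 1  0  -2 ]
  [ 0  1   2 ]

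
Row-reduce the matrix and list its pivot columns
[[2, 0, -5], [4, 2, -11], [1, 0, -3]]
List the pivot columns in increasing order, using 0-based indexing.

0, 1, 2

Multiply ρ1 by 1/2.
  [ 1  0  -5/2 ]
  [ 4  2   -11 ]
  [ 1  0    -3 ]
Subtract 4 times ρ1 from ρ2.
  [ 1  0  -5/2 ]
  [ 0  2    -1 ]
  [ 1  0    -3 ]
Subtract ρ1 from ρ3.
  [ 1  0  -5/2 ]
  [ 0  2    -1 ]
  [ 0  0  -1/2 ]
Multiply ρ2 by 1/2.
  [ 1  0  -5/2 ]
  [ 0  1  -1/2 ]
  [ 0  0  -1/2 ]
Multiply ρ3 by -2.
  [ 1  0  -5/2 ]
  [ 0  1  -1/2 ]
  [ 0  0     1 ]
Add 1/2 times ρ3 to ρ2.
  [ 1  0  -5/2 ]
  [ 0  1     0 ]
  [ 0  0     1 ]
Add 5/2 times ρ3 to ρ1.
  [ 1  0  0 ]
  [ 0  1  0 ]
  [ 0  0  1 ]
Pivot columns are the columns containing a leading 1.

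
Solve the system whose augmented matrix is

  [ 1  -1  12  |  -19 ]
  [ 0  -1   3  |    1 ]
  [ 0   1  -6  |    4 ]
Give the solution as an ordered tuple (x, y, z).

R2 → -1·R2
  [ 1  -1  12  |  -19 ]
  [ 0   1  -3  |   -1 ]
  [ 0   1  -6  |    4 ]
R3 → R3 − R2
  [ 1  -1  12  |  -19 ]
  [ 0   1  -3  |   -1 ]
  [ 0   0  -3  |    5 ]
R3 → -1/3·R3
  [ 1  -1  12  |   -19 ]
  [ 0   1  -3  |    -1 ]
  [ 0   0   1  |  -5/3 ]
R2 → R2 + 3·R3
  [ 1  -1  12  |   -19 ]
  [ 0   1   0  |    -6 ]
  [ 0   0   1  |  -5/3 ]
R1 → R1 − 12·R3
  [ 1  -1  0  |     1 ]
  [ 0   1  0  |    -6 ]
  [ 0   0  1  |  -5/3 ]
R1 → R1 + R2
  [ 1  0  0  |    -5 ]
  [ 0  1  0  |    -6 ]
  [ 0  0  1  |  -5/3 ]
Reading off the last column: x = -5, y = -6, z = -5/3.

(-5, -6, -5/3)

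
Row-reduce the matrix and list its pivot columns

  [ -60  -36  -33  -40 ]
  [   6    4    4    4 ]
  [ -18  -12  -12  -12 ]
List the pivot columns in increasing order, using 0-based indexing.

ρ1 → -1/60·ρ1
  [   1  3/5  11/20  2/3 ]
  [   6    4      4    4 ]
  [ -18  -12    -12  -12 ]
ρ2 → ρ2 − 6·ρ1
  [   1  3/5  11/20  2/3 ]
  [   0  2/5   7/10    0 ]
  [ -18  -12    -12  -12 ]
ρ3 → ρ3 + 18·ρ1
  [ 1   3/5   11/20  2/3 ]
  [ 0   2/5    7/10    0 ]
  [ 0  -6/5  -21/10    0 ]
ρ2 → 5/2·ρ2
  [ 1   3/5   11/20  2/3 ]
  [ 0     1     7/4    0 ]
  [ 0  -6/5  -21/10    0 ]
ρ3 → ρ3 + 6/5·ρ2
  [ 1  3/5  11/20  2/3 ]
  [ 0    1    7/4    0 ]
  [ 0    0      0    0 ]
ρ1 → ρ1 − 3/5·ρ2
  [ 1  0  -1/2  2/3 ]
  [ 0  1   7/4    0 ]
  [ 0  0     0    0 ]
Pivot columns are the columns containing a leading 1.

0, 1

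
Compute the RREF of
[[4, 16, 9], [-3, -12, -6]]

[[1, 4, 0], [0, 0, 1]]

ρ1 ← 1/4·ρ1
  [  1    4  9/4 ]
  [ -3  -12   -6 ]
ρ2 ← ρ2 + 3·ρ1
  [ 1  4  9/4 ]
  [ 0  0  3/4 ]
ρ2 ← 4/3·ρ2
  [ 1  4  9/4 ]
  [ 0  0    1 ]
ρ1 ← ρ1 − 9/4·ρ2
  [ 1  4  0 ]
  [ 0  0  1 ]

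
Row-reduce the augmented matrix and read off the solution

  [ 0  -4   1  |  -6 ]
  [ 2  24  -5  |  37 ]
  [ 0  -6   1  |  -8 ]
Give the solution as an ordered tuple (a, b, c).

R1 ↔ R2
  [ 2  24  -5  |  37 ]
  [ 0  -4   1  |  -6 ]
  [ 0  -6   1  |  -8 ]
R1 → 1/2·R1
  [ 1  12  -5/2  |  37/2 ]
  [ 0  -4     1  |    -6 ]
  [ 0  -6     1  |    -8 ]
R2 → -1/4·R2
  [ 1  12  -5/2  |  37/2 ]
  [ 0   1  -1/4  |   3/2 ]
  [ 0  -6     1  |    -8 ]
R3 → R3 + 6·R2
  [ 1  12  -5/2  |  37/2 ]
  [ 0   1  -1/4  |   3/2 ]
  [ 0   0  -1/2  |     1 ]
R3 → -2·R3
  [ 1  12  -5/2  |  37/2 ]
  [ 0   1  -1/4  |   3/2 ]
  [ 0   0     1  |    -2 ]
R2 → R2 + 1/4·R3
  [ 1  12  -5/2  |  37/2 ]
  [ 0   1     0  |     1 ]
  [ 0   0     1  |    -2 ]
R1 → R1 + 5/2·R3
  [ 1  12  0  |  27/2 ]
  [ 0   1  0  |     1 ]
  [ 0   0  1  |    -2 ]
R1 → R1 − 12·R2
  [ 1  0  0  |  3/2 ]
  [ 0  1  0  |    1 ]
  [ 0  0  1  |   -2 ]
Reading off the last column: a = 3/2, b = 1, c = -2.

(3/2, 1, -2)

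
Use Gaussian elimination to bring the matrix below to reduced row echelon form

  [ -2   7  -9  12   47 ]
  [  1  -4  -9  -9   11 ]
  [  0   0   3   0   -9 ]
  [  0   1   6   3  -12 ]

[[1, 0, 0, 0, 2], [0, 1, 0, 0, 0], [0, 0, 1, 0, -3], [0, 0, 0, 1, 2]]

ρ1 := -1/2·ρ1
  [ 1  -7/2  9/2  -6  -47/2 ]
  [ 1    -4   -9  -9     11 ]
  [ 0     0    3   0     -9 ]
  [ 0     1    6   3    -12 ]
ρ2 := ρ2 − ρ1
  [ 1  -7/2    9/2  -6  -47/2 ]
  [ 0  -1/2  -27/2  -3   69/2 ]
  [ 0     0      3   0     -9 ]
  [ 0     1      6   3    -12 ]
ρ2 := -2·ρ2
  [ 1  -7/2  9/2  -6  -47/2 ]
  [ 0     1   27   6    -69 ]
  [ 0     0    3   0     -9 ]
  [ 0     1    6   3    -12 ]
ρ4 := ρ4 − ρ2
  [ 1  -7/2  9/2  -6  -47/2 ]
  [ 0     1   27   6    -69 ]
  [ 0     0    3   0     -9 ]
  [ 0     0  -21  -3     57 ]
ρ3 := 1/3·ρ3
  [ 1  -7/2  9/2  -6  -47/2 ]
  [ 0     1   27   6    -69 ]
  [ 0     0    1   0     -3 ]
  [ 0     0  -21  -3     57 ]
ρ4 := ρ4 + 21·ρ3
  [ 1  -7/2  9/2  -6  -47/2 ]
  [ 0     1   27   6    -69 ]
  [ 0     0    1   0     -3 ]
  [ 0     0    0  -3     -6 ]
ρ4 := -1/3·ρ4
  [ 1  -7/2  9/2  -6  -47/2 ]
  [ 0     1   27   6    -69 ]
  [ 0     0    1   0     -3 ]
  [ 0     0    0   1      2 ]
ρ2 := ρ2 − 6·ρ4
  [ 1  -7/2  9/2  -6  -47/2 ]
  [ 0     1   27   0    -81 ]
  [ 0     0    1   0     -3 ]
  [ 0     0    0   1      2 ]
ρ1 := ρ1 + 6·ρ4
  [ 1  -7/2  9/2  0  -23/2 ]
  [ 0     1   27  0    -81 ]
  [ 0     0    1  0     -3 ]
  [ 0     0    0  1      2 ]
ρ2 := ρ2 − 27·ρ3
  [ 1  -7/2  9/2  0  -23/2 ]
  [ 0     1    0  0      0 ]
  [ 0     0    1  0     -3 ]
  [ 0     0    0  1      2 ]
ρ1 := ρ1 − 9/2·ρ3
  [ 1  -7/2  0  0   2 ]
  [ 0     1  0  0   0 ]
  [ 0     0  1  0  -3 ]
  [ 0     0  0  1   2 ]
ρ1 := ρ1 + 7/2·ρ2
  [ 1  0  0  0   2 ]
  [ 0  1  0  0   0 ]
  [ 0  0  1  0  -3 ]
  [ 0  0  0  1   2 ]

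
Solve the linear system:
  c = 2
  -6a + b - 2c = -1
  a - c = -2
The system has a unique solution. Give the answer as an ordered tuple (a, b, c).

Form the augmented matrix and row-reduce:
  [  0  0   1  |   2 ]
  [ -6  1  -2  |  -1 ]
  [  1  0  -1  |  -2 ]
Swap R1 and R2.
Multiply R1 by -1/6.
Subtract R1 from R3.
Swap R2 and R3.
Multiply R2 by 6.
Add 8 times R3 to R2.
Subtract 1/3 times R3 from R1.
Add 1/6 times R2 to R1.
Reading off the last column: a = 0, b = 3, c = 2.

(0, 3, 2)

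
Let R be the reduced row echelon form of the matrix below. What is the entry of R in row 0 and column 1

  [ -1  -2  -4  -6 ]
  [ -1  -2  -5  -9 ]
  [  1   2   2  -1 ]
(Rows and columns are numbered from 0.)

2

Multiply ρ1 by -1.
  [  1   2   4   6 ]
  [ -1  -2  -5  -9 ]
  [  1   2   2  -1 ]
Add ρ1 to ρ2.
  [ 1  2   4   6 ]
  [ 0  0  -1  -3 ]
  [ 1  2   2  -1 ]
Subtract ρ1 from ρ3.
  [ 1  2   4   6 ]
  [ 0  0  -1  -3 ]
  [ 0  0  -2  -7 ]
Multiply ρ2 by -1.
  [ 1  2   4   6 ]
  [ 0  0   1   3 ]
  [ 0  0  -2  -7 ]
Add 2 times ρ2 to ρ3.
  [ 1  2  4   6 ]
  [ 0  0  1   3 ]
  [ 0  0  0  -1 ]
Multiply ρ3 by -1.
  [ 1  2  4  6 ]
  [ 0  0  1  3 ]
  [ 0  0  0  1 ]
Subtract 3 times ρ3 from ρ2.
  [ 1  2  4  6 ]
  [ 0  0  1  0 ]
  [ 0  0  0  1 ]
Subtract 6 times ρ3 from ρ1.
  [ 1  2  4  0 ]
  [ 0  0  1  0 ]
  [ 0  0  0  1 ]
Subtract 4 times ρ2 from ρ1.
  [ 1  2  0  0 ]
  [ 0  0  1  0 ]
  [ 0  0  0  1 ]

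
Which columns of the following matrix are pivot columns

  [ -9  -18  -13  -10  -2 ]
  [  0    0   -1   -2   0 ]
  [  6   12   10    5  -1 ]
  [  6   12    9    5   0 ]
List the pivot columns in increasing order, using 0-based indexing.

R1 ← -1/9·R1
  [ 1   2  13/9  10/9  2/9 ]
  [ 0   0    -1    -2    0 ]
  [ 6  12    10     5   -1 ]
  [ 6  12     9     5    0 ]
R3 ← R3 − 6·R1
  [ 1   2  13/9  10/9   2/9 ]
  [ 0   0    -1    -2     0 ]
  [ 0   0   4/3  -5/3  -7/3 ]
  [ 6  12     9     5     0 ]
R4 ← R4 − 6·R1
  [ 1  2  13/9  10/9   2/9 ]
  [ 0  0    -1    -2     0 ]
  [ 0  0   4/3  -5/3  -7/3 ]
  [ 0  0   1/3  -5/3  -4/3 ]
R2 ← -1·R2
  [ 1  2  13/9  10/9   2/9 ]
  [ 0  0     1     2     0 ]
  [ 0  0   4/3  -5/3  -7/3 ]
  [ 0  0   1/3  -5/3  -4/3 ]
R3 ← R3 − 4/3·R2
  [ 1  2  13/9   10/9   2/9 ]
  [ 0  0     1      2     0 ]
  [ 0  0     0  -13/3  -7/3 ]
  [ 0  0   1/3   -5/3  -4/3 ]
R4 ← R4 − 1/3·R2
  [ 1  2  13/9   10/9   2/9 ]
  [ 0  0     1      2     0 ]
  [ 0  0     0  -13/3  -7/3 ]
  [ 0  0     0   -7/3  -4/3 ]
R3 ← -3/13·R3
  [ 1  2  13/9  10/9   2/9 ]
  [ 0  0     1     2     0 ]
  [ 0  0     0     1  7/13 ]
  [ 0  0     0  -7/3  -4/3 ]
R4 ← R4 + 7/3·R3
  [ 1  2  13/9  10/9    2/9 ]
  [ 0  0     1     2      0 ]
  [ 0  0     0     1   7/13 ]
  [ 0  0     0     0  -1/13 ]
R4 ← -13·R4
  [ 1  2  13/9  10/9   2/9 ]
  [ 0  0     1     2     0 ]
  [ 0  0     0     1  7/13 ]
  [ 0  0     0     0     1 ]
R3 ← R3 − 7/13·R4
  [ 1  2  13/9  10/9  2/9 ]
  [ 0  0     1     2    0 ]
  [ 0  0     0     1    0 ]
  [ 0  0     0     0    1 ]
R1 ← R1 − 2/9·R4
  [ 1  2  13/9  10/9  0 ]
  [ 0  0     1     2  0 ]
  [ 0  0     0     1  0 ]
  [ 0  0     0     0  1 ]
R2 ← R2 − 2·R3
  [ 1  2  13/9  10/9  0 ]
  [ 0  0     1     0  0 ]
  [ 0  0     0     1  0 ]
  [ 0  0     0     0  1 ]
R1 ← R1 − 10/9·R3
  [ 1  2  13/9  0  0 ]
  [ 0  0     1  0  0 ]
  [ 0  0     0  1  0 ]
  [ 0  0     0  0  1 ]
R1 ← R1 − 13/9·R2
  [ 1  2  0  0  0 ]
  [ 0  0  1  0  0 ]
  [ 0  0  0  1  0 ]
  [ 0  0  0  0  1 ]
Pivot columns are the columns containing a leading 1.

0, 2, 3, 4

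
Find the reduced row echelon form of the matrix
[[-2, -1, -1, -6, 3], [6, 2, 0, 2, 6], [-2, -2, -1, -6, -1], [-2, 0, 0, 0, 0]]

ρ1 ← -1/2·ρ1
  [  1  1/2  1/2   3  -3/2 ]
  [  6    2    0   2     6 ]
  [ -2   -2   -1  -6    -1 ]
  [ -2    0    0   0     0 ]
ρ2 ← ρ2 − 6·ρ1
  [  1  1/2  1/2    3  -3/2 ]
  [  0   -1   -3  -16    15 ]
  [ -2   -2   -1   -6    -1 ]
  [ -2    0    0    0     0 ]
ρ3 ← ρ3 + 2·ρ1
  [  1  1/2  1/2    3  -3/2 ]
  [  0   -1   -3  -16    15 ]
  [  0   -1    0    0    -4 ]
  [ -2    0    0    0     0 ]
ρ4 ← ρ4 + 2·ρ1
  [ 1  1/2  1/2    3  -3/2 ]
  [ 0   -1   -3  -16    15 ]
  [ 0   -1    0    0    -4 ]
  [ 0    1    1    6    -3 ]
ρ2 ← -1·ρ2
  [ 1  1/2  1/2   3  -3/2 ]
  [ 0    1    3  16   -15 ]
  [ 0   -1    0   0    -4 ]
  [ 0    1    1   6    -3 ]
ρ3 ← ρ3 + ρ2
  [ 1  1/2  1/2   3  -3/2 ]
  [ 0    1    3  16   -15 ]
  [ 0    0    3  16   -19 ]
  [ 0    1    1   6    -3 ]
ρ4 ← ρ4 − ρ2
  [ 1  1/2  1/2    3  -3/2 ]
  [ 0    1    3   16   -15 ]
  [ 0    0    3   16   -19 ]
  [ 0    0   -2  -10    12 ]
ρ3 ← 1/3·ρ3
  [ 1  1/2  1/2     3   -3/2 ]
  [ 0    1    3    16    -15 ]
  [ 0    0    1  16/3  -19/3 ]
  [ 0    0   -2   -10     12 ]
ρ4 ← ρ4 + 2·ρ3
  [ 1  1/2  1/2     3   -3/2 ]
  [ 0    1    3    16    -15 ]
  [ 0    0    1  16/3  -19/3 ]
  [ 0    0    0   2/3   -2/3 ]
ρ4 ← 3/2·ρ4
  [ 1  1/2  1/2     3   -3/2 ]
  [ 0    1    3    16    -15 ]
  [ 0    0    1  16/3  -19/3 ]
  [ 0    0    0     1     -1 ]
ρ3 ← ρ3 − 16/3·ρ4
  [ 1  1/2  1/2   3  -3/2 ]
  [ 0    1    3  16   -15 ]
  [ 0    0    1   0    -1 ]
  [ 0    0    0   1    -1 ]
ρ2 ← ρ2 − 16·ρ4
  [ 1  1/2  1/2  3  -3/2 ]
  [ 0    1    3  0     1 ]
  [ 0    0    1  0    -1 ]
  [ 0    0    0  1    -1 ]
ρ1 ← ρ1 − 3·ρ4
  [ 1  1/2  1/2  0  3/2 ]
  [ 0    1    3  0    1 ]
  [ 0    0    1  0   -1 ]
  [ 0    0    0  1   -1 ]
ρ2 ← ρ2 − 3·ρ3
  [ 1  1/2  1/2  0  3/2 ]
  [ 0    1    0  0    4 ]
  [ 0    0    1  0   -1 ]
  [ 0    0    0  1   -1 ]
ρ1 ← ρ1 − 1/2·ρ3
  [ 1  1/2  0  0   2 ]
  [ 0    1  0  0   4 ]
  [ 0    0  1  0  -1 ]
  [ 0    0  0  1  -1 ]
ρ1 ← ρ1 − 1/2·ρ2
  [ 1  0  0  0   0 ]
  [ 0  1  0  0   4 ]
  [ 0  0  1  0  -1 ]
  [ 0  0  0  1  -1 ]

[[1, 0, 0, 0, 0], [0, 1, 0, 0, 4], [0, 0, 1, 0, -1], [0, 0, 0, 1, -1]]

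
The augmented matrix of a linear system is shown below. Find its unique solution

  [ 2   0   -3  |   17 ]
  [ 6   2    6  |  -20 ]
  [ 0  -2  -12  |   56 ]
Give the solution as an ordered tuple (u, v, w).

(1, 2, -5)

ρ1 := 1/2·ρ1
  [ 1   0  -3/2  |  17/2 ]
  [ 6   2     6  |   -20 ]
  [ 0  -2   -12  |    56 ]
ρ2 := ρ2 − 6·ρ1
  [ 1   0  -3/2  |  17/2 ]
  [ 0   2    15  |   -71 ]
  [ 0  -2   -12  |    56 ]
ρ2 := 1/2·ρ2
  [ 1   0  -3/2  |   17/2 ]
  [ 0   1  15/2  |  -71/2 ]
  [ 0  -2   -12  |     56 ]
ρ3 := ρ3 + 2·ρ2
  [ 1  0  -3/2  |   17/2 ]
  [ 0  1  15/2  |  -71/2 ]
  [ 0  0     3  |    -15 ]
ρ3 := 1/3·ρ3
  [ 1  0  -3/2  |   17/2 ]
  [ 0  1  15/2  |  -71/2 ]
  [ 0  0     1  |     -5 ]
ρ2 := ρ2 − 15/2·ρ3
  [ 1  0  -3/2  |  17/2 ]
  [ 0  1     0  |     2 ]
  [ 0  0     1  |    -5 ]
ρ1 := ρ1 + 3/2·ρ3
  [ 1  0  0  |   1 ]
  [ 0  1  0  |   2 ]
  [ 0  0  1  |  -5 ]
Reading off the last column: u = 1, v = 2, w = -5.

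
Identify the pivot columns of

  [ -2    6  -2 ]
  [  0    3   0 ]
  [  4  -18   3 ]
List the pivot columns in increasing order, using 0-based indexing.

R1 → -1/2·R1
  [ 1   -3  1 ]
  [ 0    3  0 ]
  [ 4  -18  3 ]
R3 → R3 − 4·R1
  [ 1  -3   1 ]
  [ 0   3   0 ]
  [ 0  -6  -1 ]
R2 → 1/3·R2
  [ 1  -3   1 ]
  [ 0   1   0 ]
  [ 0  -6  -1 ]
R3 → R3 + 6·R2
  [ 1  -3   1 ]
  [ 0   1   0 ]
  [ 0   0  -1 ]
R3 → -1·R3
  [ 1  -3  1 ]
  [ 0   1  0 ]
  [ 0   0  1 ]
R1 → R1 − R3
  [ 1  -3  0 ]
  [ 0   1  0 ]
  [ 0   0  1 ]
R1 → R1 + 3·R2
  [ 1  0  0 ]
  [ 0  1  0 ]
  [ 0  0  1 ]
Pivot columns are the columns containing a leading 1.

0, 1, 2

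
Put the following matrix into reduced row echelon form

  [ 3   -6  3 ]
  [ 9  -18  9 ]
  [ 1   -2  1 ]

[[1, -2, 1], [0, 0, 0], [0, 0, 0]]

R1 := 1/3·R1
  [ 1   -2  1 ]
  [ 9  -18  9 ]
  [ 1   -2  1 ]
R2 := R2 − 9·R1
  [ 1  -2  1 ]
  [ 0   0  0 ]
  [ 1  -2  1 ]
R3 := R3 − R1
  [ 1  -2  1 ]
  [ 0   0  0 ]
  [ 0   0  0 ]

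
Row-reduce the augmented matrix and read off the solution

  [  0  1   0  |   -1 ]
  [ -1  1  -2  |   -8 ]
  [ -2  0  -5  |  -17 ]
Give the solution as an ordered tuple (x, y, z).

(1, -1, 3)

R1 <=> R2
R1 := -1·R1
R3 := R3 + 2·R1
R3 := R3 + 2·R2
R3 := -1·R3
R1 := R1 − 2·R3
R1 := R1 + R2
Reading off the last column: x = 1, y = -1, z = 3.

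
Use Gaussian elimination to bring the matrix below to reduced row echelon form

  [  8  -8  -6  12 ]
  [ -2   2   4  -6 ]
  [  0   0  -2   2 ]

r1 := 1/8·r1
  [  1  -1  -3/4  3/2 ]
  [ -2   2     4   -6 ]
  [  0   0    -2    2 ]
r2 := r2 + 2·r1
  [ 1  -1  -3/4  3/2 ]
  [ 0   0   5/2   -3 ]
  [ 0   0    -2    2 ]
r2 := 2/5·r2
  [ 1  -1  -3/4   3/2 ]
  [ 0   0     1  -6/5 ]
  [ 0   0    -2     2 ]
r3 := r3 + 2·r2
  [ 1  -1  -3/4   3/2 ]
  [ 0   0     1  -6/5 ]
  [ 0   0     0  -2/5 ]
r3 := -5/2·r3
  [ 1  -1  -3/4   3/2 ]
  [ 0   0     1  -6/5 ]
  [ 0   0     0     1 ]
r2 := r2 + 6/5·r3
  [ 1  -1  -3/4  3/2 ]
  [ 0   0     1    0 ]
  [ 0   0     0    1 ]
r1 := r1 − 3/2·r3
  [ 1  -1  -3/4  0 ]
  [ 0   0     1  0 ]
  [ 0   0     0  1 ]
r1 := r1 + 3/4·r2
  [ 1  -1  0  0 ]
  [ 0   0  1  0 ]
  [ 0   0  0  1 ]

[[1, -1, 0, 0], [0, 0, 1, 0], [0, 0, 0, 1]]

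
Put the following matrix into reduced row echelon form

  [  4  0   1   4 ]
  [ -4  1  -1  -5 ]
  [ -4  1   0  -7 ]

[[1, 0, 0, 3/2], [0, 1, 0, -1], [0, 0, 1, -2]]

Multiply R1 by 1/4.
  [  1  0  1/4   1 ]
  [ -4  1   -1  -5 ]
  [ -4  1    0  -7 ]
Add 4 times R1 to R2.
  [  1  0  1/4   1 ]
  [  0  1    0  -1 ]
  [ -4  1    0  -7 ]
Add 4 times R1 to R3.
  [ 1  0  1/4   1 ]
  [ 0  1    0  -1 ]
  [ 0  1    1  -3 ]
Subtract R2 from R3.
  [ 1  0  1/4   1 ]
  [ 0  1    0  -1 ]
  [ 0  0    1  -2 ]
Subtract 1/4 times R3 from R1.
  [ 1  0  0  3/2 ]
  [ 0  1  0   -1 ]
  [ 0  0  1   -2 ]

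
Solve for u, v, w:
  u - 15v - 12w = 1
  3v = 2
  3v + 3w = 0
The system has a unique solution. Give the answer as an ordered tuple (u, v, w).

Form the augmented matrix and row-reduce:
  [ 1  -15  -12  |  1 ]
  [ 0    3    0  |  2 ]
  [ 0    3    3  |  0 ]
ρ2 → 1/3·ρ2
  [ 1  -15  -12  |    1 ]
  [ 0    1    0  |  2/3 ]
  [ 0    3    3  |    0 ]
ρ3 → ρ3 − 3·ρ2
  [ 1  -15  -12  |    1 ]
  [ 0    1    0  |  2/3 ]
  [ 0    0    3  |   -2 ]
ρ3 → 1/3·ρ3
  [ 1  -15  -12  |     1 ]
  [ 0    1    0  |   2/3 ]
  [ 0    0    1  |  -2/3 ]
ρ1 → ρ1 + 12·ρ3
  [ 1  -15  0  |    -7 ]
  [ 0    1  0  |   2/3 ]
  [ 0    0  1  |  -2/3 ]
ρ1 → ρ1 + 15·ρ2
  [ 1  0  0  |     3 ]
  [ 0  1  0  |   2/3 ]
  [ 0  0  1  |  -2/3 ]
Reading off the last column: u = 3, v = 2/3, w = -2/3.

(3, 2/3, -2/3)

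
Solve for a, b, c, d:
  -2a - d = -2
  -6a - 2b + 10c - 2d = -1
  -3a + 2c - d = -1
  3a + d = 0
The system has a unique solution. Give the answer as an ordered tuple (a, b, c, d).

(-2, -2, -1/2, 6)

Form the augmented matrix and row-reduce:
  [ -2   0   0  -1  |  -2 ]
  [ -6  -2  10  -2  |  -1 ]
  [ -3   0   2  -1  |  -1 ]
  [  3   0   0   1  |   0 ]
r1 ← -1/2·r1
  [  1   0   0  1/2  |   1 ]
  [ -6  -2  10   -2  |  -1 ]
  [ -3   0   2   -1  |  -1 ]
  [  3   0   0    1  |   0 ]
r2 ← r2 + 6·r1
  [  1   0   0  1/2  |   1 ]
  [  0  -2  10    1  |   5 ]
  [ -3   0   2   -1  |  -1 ]
  [  3   0   0    1  |   0 ]
r3 ← r3 + 3·r1
  [ 1   0   0  1/2  |  1 ]
  [ 0  -2  10    1  |  5 ]
  [ 0   0   2  1/2  |  2 ]
  [ 3   0   0    1  |  0 ]
r4 ← r4 − 3·r1
  [ 1   0   0   1/2  |   1 ]
  [ 0  -2  10     1  |   5 ]
  [ 0   0   2   1/2  |   2 ]
  [ 0   0   0  -1/2  |  -3 ]
r2 ← -1/2·r2
  [ 1  0   0   1/2  |     1 ]
  [ 0  1  -5  -1/2  |  -5/2 ]
  [ 0  0   2   1/2  |     2 ]
  [ 0  0   0  -1/2  |    -3 ]
r3 ← 1/2·r3
  [ 1  0   0   1/2  |     1 ]
  [ 0  1  -5  -1/2  |  -5/2 ]
  [ 0  0   1   1/4  |     1 ]
  [ 0  0   0  -1/2  |    -3 ]
r4 ← -2·r4
  [ 1  0   0   1/2  |     1 ]
  [ 0  1  -5  -1/2  |  -5/2 ]
  [ 0  0   1   1/4  |     1 ]
  [ 0  0   0     1  |     6 ]
r3 ← r3 − 1/4·r4
  [ 1  0   0   1/2  |     1 ]
  [ 0  1  -5  -1/2  |  -5/2 ]
  [ 0  0   1     0  |  -1/2 ]
  [ 0  0   0     1  |     6 ]
r2 ← r2 + 1/2·r4
  [ 1  0   0  1/2  |     1 ]
  [ 0  1  -5    0  |   1/2 ]
  [ 0  0   1    0  |  -1/2 ]
  [ 0  0   0    1  |     6 ]
r1 ← r1 − 1/2·r4
  [ 1  0   0  0  |    -2 ]
  [ 0  1  -5  0  |   1/2 ]
  [ 0  0   1  0  |  -1/2 ]
  [ 0  0   0  1  |     6 ]
r2 ← r2 + 5·r3
  [ 1  0  0  0  |    -2 ]
  [ 0  1  0  0  |    -2 ]
  [ 0  0  1  0  |  -1/2 ]
  [ 0  0  0  1  |     6 ]
Reading off the last column: a = -2, b = -2, c = -1/2, d = 6.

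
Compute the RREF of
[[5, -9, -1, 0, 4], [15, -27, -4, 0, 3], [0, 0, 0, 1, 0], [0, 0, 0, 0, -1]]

r1 -> 1/5·r1
r2 -> r2 − 15·r1
r2 -> -1·r2
r4 -> -1·r4
r2 -> r2 − 9·r4
r1 -> r1 − 4/5·r4
r1 -> r1 + 1/5·r2

[[1, -9/5, 0, 0, 0], [0, 0, 1, 0, 0], [0, 0, 0, 1, 0], [0, 0, 0, 0, 1]]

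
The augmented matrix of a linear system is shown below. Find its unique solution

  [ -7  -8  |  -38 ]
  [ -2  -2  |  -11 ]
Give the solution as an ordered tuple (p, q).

(6, -1/2)

ρ1 ← -1/7·ρ1
ρ2 ← ρ2 + 2·ρ1
ρ2 ← 7/2·ρ2
ρ1 ← ρ1 − 8/7·ρ2
Reading off the last column: p = 6, q = -1/2.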